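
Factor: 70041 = 3^1*37^1 * 631^1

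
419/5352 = 419/5352  =  0.08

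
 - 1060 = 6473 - 7533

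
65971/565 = 116+431/565 = 116.76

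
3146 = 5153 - 2007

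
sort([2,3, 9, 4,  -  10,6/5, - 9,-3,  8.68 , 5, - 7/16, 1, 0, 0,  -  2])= [ - 10, - 9, - 3, - 2, - 7/16, 0, 0,1,  6/5,2, 3 , 4, 5, 8.68, 9] 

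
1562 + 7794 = 9356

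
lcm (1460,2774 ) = 27740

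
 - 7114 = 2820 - 9934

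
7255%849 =463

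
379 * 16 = 6064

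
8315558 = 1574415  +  6741143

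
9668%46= 8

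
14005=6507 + 7498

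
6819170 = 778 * 8765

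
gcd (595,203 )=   7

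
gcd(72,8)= 8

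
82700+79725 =162425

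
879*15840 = 13923360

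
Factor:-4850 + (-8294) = -13144= - 2^3*31^1*53^1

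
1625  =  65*25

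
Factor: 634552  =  2^3*79319^1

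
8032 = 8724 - 692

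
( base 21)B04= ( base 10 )4855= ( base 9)6584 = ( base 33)4f4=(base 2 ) 1001011110111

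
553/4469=553/4469 = 0.12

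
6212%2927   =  358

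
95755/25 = 19151/5 = 3830.20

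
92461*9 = 832149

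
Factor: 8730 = 2^1*3^2*5^1*97^1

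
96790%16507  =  14255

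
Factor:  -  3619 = - 7^1* 11^1*47^1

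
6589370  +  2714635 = 9304005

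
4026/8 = 503 + 1/4 = 503.25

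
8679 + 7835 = 16514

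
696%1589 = 696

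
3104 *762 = 2365248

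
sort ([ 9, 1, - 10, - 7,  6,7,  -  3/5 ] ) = [  -  10, - 7,-3/5, 1, 6,7, 9]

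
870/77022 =145/12837 = 0.01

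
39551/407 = 97 + 72/407 = 97.18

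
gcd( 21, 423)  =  3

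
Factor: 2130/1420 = 2^( -1)*3^1 = 3/2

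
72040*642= 46249680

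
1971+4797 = 6768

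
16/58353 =16/58353 = 0.00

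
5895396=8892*663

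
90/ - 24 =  - 15/4 = - 3.75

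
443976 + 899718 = 1343694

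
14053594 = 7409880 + 6643714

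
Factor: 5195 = 5^1*1039^1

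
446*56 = 24976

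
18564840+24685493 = 43250333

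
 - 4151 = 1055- 5206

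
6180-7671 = - 1491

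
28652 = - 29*( - 988 )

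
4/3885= 4/3885  =  0.00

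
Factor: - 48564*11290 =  - 2^3  *  3^2*5^1*19^1 * 71^1 * 1129^1 =- 548287560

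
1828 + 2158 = 3986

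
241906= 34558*7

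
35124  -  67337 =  - 32213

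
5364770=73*73490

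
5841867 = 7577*771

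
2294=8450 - 6156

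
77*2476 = 190652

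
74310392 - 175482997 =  -101172605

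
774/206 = 387/103 = 3.76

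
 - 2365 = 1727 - 4092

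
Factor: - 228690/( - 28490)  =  297/37 = 3^3*11^1*37^( - 1 )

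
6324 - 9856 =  - 3532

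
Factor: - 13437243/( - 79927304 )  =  2^(-3 )*3^2*1493027^1*9990913^(  -  1 )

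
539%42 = 35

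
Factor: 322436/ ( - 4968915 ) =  - 2^2*3^(-1 ) * 5^( - 1 )* 7^( - 1 )*37^( -1)*149^1 * 541^1*1279^( - 1)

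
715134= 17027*42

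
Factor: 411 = 3^1* 137^1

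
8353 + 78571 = 86924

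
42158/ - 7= - 42158/7 = - 6022.57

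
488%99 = 92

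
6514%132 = 46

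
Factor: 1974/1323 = 94/63 = 2^1*3^(  -  2 )*7^( - 1)*47^1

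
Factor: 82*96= 7872=2^6*3^1*41^1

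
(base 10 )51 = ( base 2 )110011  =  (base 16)33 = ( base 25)21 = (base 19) 2d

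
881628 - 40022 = 841606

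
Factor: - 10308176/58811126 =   -  2^3*11^(-1)*17^( - 1)*67^( - 1)*2347^( - 1)*644261^1 = -5154088/29405563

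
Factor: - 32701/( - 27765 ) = 3^( - 2 )*5^ ( - 1 )*53^1= 53/45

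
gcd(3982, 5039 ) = 1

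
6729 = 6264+465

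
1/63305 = 1/63305  =  0.00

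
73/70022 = 73/70022 = 0.00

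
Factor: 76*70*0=0 = 0^1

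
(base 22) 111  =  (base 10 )507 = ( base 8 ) 773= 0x1FB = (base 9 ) 623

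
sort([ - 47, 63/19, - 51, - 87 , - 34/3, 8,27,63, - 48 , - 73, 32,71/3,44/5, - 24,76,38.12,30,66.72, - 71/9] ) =[-87, - 73, - 51, - 48, - 47, - 24, -34/3, - 71/9, 63/19, 8, 44/5,71/3  ,  27,30,32,38.12,63,66.72, 76] 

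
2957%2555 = 402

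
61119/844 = 72 + 351/844 = 72.42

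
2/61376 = 1/30688 = 0.00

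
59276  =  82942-23666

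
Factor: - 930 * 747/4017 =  - 231570/1339 = - 2^1* 3^2 * 5^1*13^(- 1 ) * 31^1* 83^1 *103^ ( - 1)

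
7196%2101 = 893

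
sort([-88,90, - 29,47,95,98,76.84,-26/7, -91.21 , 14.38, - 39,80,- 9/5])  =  [-91.21, - 88, - 39, - 29,-26/7, - 9/5,14.38,47,76.84,80, 90,95 , 98 ] 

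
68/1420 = 17/355 = 0.05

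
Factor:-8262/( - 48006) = 3^2*7^(- 1)*17^1*127^ ( - 1)= 153/889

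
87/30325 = 87/30325 = 0.00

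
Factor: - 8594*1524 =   -  2^3 * 3^1*127^1*4297^1=- 13097256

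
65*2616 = 170040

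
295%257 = 38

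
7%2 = 1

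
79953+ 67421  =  147374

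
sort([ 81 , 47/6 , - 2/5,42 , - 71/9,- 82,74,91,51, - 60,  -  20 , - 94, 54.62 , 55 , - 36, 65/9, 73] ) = [ - 94, - 82, - 60,-36, - 20, - 71/9 ,  -  2/5,65/9,47/6,42,51,54.62,55, 73,74,81,91] 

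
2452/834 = 1226/417 = 2.94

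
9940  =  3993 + 5947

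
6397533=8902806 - 2505273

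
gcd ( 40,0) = 40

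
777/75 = 259/25 = 10.36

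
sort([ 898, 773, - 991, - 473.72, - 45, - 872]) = [ - 991, - 872, - 473.72, - 45, 773, 898] 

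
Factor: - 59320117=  - 59320117^1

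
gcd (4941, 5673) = 183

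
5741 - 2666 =3075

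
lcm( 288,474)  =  22752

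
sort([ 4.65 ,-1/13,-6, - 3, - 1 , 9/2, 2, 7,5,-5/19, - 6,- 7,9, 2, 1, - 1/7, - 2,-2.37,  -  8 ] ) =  [ -8, - 7,-6, - 6, - 3, - 2.37, - 2,-1, - 5/19 ,  -  1/7 , - 1/13, 1,2, 2, 9/2,  4.65,5,  7,9] 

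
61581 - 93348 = - 31767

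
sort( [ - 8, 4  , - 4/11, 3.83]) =[ - 8, - 4/11, 3.83, 4]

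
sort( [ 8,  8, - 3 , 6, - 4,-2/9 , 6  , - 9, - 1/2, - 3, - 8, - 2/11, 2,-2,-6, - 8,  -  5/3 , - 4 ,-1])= [ - 9 , - 8,  -  8, - 6,-4, - 4,-3, -3, - 2, - 5/3, - 1, - 1/2,-2/9,  -  2/11 , 2 , 6,6 , 8,8]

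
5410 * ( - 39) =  - 210990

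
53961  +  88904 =142865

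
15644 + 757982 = 773626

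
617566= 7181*86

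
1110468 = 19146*58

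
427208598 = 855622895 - 428414297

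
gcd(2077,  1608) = 67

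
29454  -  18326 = 11128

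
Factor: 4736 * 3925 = 2^7*5^2*37^1*157^1= 18588800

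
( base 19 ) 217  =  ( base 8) 1354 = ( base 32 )NC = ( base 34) M0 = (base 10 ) 748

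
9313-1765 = 7548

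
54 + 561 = 615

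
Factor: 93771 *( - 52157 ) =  - 3^3*7^1*23^1*151^1*7451^1 = - 4890814047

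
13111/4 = 3277 + 3/4 = 3277.75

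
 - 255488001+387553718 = 132065717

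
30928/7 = 30928/7  =  4418.29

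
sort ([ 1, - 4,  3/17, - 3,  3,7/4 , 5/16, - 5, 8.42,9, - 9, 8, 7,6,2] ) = [ - 9, - 5,-4,-3 , 3/17 , 5/16, 1,7/4,2, 3, 6,7,  8,8.42,9 ]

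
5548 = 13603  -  8055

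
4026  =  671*6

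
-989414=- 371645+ - 617769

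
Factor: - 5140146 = -2^1 * 3^1 * 11^1 *19^1*4099^1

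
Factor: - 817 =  - 19^1*43^1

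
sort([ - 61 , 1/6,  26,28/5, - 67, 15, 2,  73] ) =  [-67, - 61, 1/6, 2,28/5, 15,26, 73]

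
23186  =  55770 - 32584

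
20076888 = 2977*6744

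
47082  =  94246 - 47164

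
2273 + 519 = 2792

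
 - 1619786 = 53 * ( - 30562)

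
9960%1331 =643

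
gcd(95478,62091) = 3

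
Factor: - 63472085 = -5^1*43^1*295219^1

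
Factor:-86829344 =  - 2^5*7^1*387631^1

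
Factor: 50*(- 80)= - 2^5*5^3 = - 4000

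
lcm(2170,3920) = 121520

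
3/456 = 1/152= 0.01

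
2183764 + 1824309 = 4008073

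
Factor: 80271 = 3^4*991^1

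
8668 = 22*394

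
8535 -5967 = 2568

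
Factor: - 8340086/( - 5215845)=2^1*3^( - 1)*5^(-1 )  *71^1*89^ (-1)*3907^( - 1)*58733^1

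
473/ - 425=-473/425  =  - 1.11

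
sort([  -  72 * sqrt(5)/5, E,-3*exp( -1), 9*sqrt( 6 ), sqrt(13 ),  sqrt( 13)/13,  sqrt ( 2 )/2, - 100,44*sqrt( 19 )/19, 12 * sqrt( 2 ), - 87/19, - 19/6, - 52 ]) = [ - 100,  -  52,-72*sqrt( 5 )/5,  -  87/19,  -  19/6, - 3* exp(-1), sqrt( 13 )/13, sqrt( 2)/2, E,sqrt ( 13),44 * sqrt(19 ) /19, 12*sqrt(2), 9* sqrt(6) ]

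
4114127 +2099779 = 6213906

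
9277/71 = 130 + 47/71 =130.66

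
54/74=27/37 = 0.73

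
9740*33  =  321420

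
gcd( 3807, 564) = 141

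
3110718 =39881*78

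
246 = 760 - 514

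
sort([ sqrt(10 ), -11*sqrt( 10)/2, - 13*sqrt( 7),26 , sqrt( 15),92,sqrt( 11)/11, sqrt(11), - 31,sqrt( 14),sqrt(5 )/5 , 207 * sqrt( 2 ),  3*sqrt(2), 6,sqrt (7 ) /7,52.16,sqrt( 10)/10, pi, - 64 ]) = [ - 64 , - 13*sqrt( 7 ), - 31,-11*sqrt(10)/2,  sqrt( 11)/11, sqrt( 10)/10,sqrt( 7 ) /7 , sqrt( 5) /5,pi, sqrt( 10) , sqrt(11),sqrt(14),sqrt( 15),3 * sqrt(2 ),6,26,52.16, 92,207*sqrt ( 2 )]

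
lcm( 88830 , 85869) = 2576070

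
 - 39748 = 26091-65839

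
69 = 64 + 5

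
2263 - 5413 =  -3150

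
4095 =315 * 13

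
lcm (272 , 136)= 272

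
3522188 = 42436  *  83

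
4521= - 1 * ( - 4521 )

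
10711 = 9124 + 1587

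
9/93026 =9/93026  =  0.00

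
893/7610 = 893/7610 = 0.12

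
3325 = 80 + 3245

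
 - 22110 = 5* ( - 4422) 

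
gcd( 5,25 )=5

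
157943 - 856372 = -698429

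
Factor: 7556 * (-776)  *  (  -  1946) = 11410285376 = 2^6*7^1*97^1 * 139^1*1889^1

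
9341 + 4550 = 13891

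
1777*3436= 6105772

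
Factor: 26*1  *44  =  1144  =  2^3*11^1*13^1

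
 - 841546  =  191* (  -  4406)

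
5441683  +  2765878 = 8207561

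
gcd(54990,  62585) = 5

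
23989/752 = 23989/752=31.90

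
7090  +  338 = 7428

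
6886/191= 36 + 10/191 = 36.05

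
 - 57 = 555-612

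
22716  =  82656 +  - 59940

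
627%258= 111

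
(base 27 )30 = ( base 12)69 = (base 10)81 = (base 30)2l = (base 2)1010001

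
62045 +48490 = 110535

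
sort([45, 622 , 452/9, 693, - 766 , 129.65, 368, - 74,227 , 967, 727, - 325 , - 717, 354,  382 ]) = [ - 766, - 717, - 325, - 74,45, 452/9, 129.65, 227, 354,368,  382,622,693,  727 , 967] 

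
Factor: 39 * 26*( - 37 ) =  - 2^1*3^1*13^2 * 37^1 =- 37518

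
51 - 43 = 8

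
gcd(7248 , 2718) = 906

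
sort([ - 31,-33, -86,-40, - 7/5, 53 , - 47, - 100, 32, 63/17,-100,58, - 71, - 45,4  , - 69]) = [ - 100,-100, - 86,  -  71, - 69, - 47,  -  45 , - 40,-33,-31, - 7/5, 63/17,4,32, 53,58]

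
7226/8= 903 + 1/4  =  903.25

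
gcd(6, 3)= 3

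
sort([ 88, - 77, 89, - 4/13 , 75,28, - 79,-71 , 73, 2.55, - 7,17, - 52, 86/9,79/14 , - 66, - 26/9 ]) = [ - 79,-77, - 71, - 66, - 52 ,- 7, - 26/9, - 4/13, 2.55,79/14, 86/9, 17 , 28, 73, 75, 88, 89]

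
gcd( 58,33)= 1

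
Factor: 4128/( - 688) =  - 2^1 *3^1  =  - 6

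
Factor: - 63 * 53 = -3^2 * 7^1*53^1 =-  3339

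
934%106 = 86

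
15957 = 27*591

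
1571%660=251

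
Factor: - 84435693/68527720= -2^( - 3 ) *3^1*5^( - 1 )*113^(- 1 )*659^1*15161^( - 1)*42709^1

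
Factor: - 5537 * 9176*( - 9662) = 490902180944 = 2^4*7^2*31^1 * 37^1*113^1*4831^1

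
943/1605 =943/1605 =0.59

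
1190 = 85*14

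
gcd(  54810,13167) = 63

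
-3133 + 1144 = -1989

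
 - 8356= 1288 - 9644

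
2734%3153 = 2734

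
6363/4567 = 6363/4567 =1.39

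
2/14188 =1/7094 =0.00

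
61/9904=61/9904 = 0.01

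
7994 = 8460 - 466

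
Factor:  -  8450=-2^1  *5^2 * 13^2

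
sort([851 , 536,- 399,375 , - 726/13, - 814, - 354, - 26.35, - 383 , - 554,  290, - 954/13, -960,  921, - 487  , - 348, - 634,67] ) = [ - 960, - 814, - 634,  -  554,-487,  -  399 , - 383, - 354, - 348, - 954/13, - 726/13, - 26.35, 67,290 , 375,536,  851,921 ]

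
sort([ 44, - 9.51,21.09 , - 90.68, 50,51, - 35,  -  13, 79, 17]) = [-90.68 , - 35,-13, - 9.51,17 , 21.09 , 44, 50,  51, 79 ]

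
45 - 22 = 23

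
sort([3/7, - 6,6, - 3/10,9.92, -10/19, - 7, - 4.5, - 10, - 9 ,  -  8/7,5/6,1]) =[ - 10, - 9 ,  -  7, - 6 , - 4.5, - 8/7, - 10/19, - 3/10,3/7,  5/6, 1, 6, 9.92 ]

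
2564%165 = 89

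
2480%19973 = 2480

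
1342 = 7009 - 5667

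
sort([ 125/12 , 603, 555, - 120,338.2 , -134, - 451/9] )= [ - 134, -120, - 451/9, 125/12, 338.2,555,  603] 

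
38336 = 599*64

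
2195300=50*43906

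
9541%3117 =190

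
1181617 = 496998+684619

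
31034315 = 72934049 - 41899734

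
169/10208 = 169/10208 = 0.02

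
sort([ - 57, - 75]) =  [  -  75, - 57]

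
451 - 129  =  322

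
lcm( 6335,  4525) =31675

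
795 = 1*795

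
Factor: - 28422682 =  - 2^1*367^1*38723^1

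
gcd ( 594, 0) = 594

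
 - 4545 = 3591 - 8136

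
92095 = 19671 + 72424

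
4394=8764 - 4370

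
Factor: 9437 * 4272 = 2^4*3^1*89^1*9437^1 = 40314864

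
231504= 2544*91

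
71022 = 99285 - 28263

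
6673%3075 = 523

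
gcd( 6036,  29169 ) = 3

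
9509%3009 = 482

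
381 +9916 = 10297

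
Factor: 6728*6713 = 2^3*7^2* 29^2*137^1 =45165064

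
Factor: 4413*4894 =21597222 = 2^1*3^1 * 1471^1*2447^1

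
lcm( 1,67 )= 67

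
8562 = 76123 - 67561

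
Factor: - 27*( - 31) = 837 = 3^3*31^1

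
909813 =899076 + 10737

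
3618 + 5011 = 8629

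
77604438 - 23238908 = 54365530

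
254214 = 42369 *6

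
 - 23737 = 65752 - 89489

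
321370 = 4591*70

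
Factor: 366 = 2^1*3^1*61^1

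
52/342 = 26/171=0.15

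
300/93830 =30/9383 =0.00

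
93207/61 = 1527 + 60/61  =  1527.98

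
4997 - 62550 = -57553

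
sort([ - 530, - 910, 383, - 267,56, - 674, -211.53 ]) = [ - 910,-674, - 530, - 267, - 211.53, 56,383 ]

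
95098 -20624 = 74474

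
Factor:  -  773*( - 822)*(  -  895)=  - 568688370 = - 2^1 * 3^1*5^1 * 137^1 * 179^1 * 773^1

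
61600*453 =27904800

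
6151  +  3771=9922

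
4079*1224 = 4992696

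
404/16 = 101/4 =25.25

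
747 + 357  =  1104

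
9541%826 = 455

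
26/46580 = 13/23290= 0.00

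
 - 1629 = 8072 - 9701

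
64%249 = 64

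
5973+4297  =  10270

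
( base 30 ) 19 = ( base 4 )213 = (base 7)54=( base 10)39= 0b100111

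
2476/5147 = 2476/5147 = 0.48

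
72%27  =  18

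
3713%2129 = 1584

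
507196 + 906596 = 1413792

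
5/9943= 5/9943 = 0.00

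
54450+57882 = 112332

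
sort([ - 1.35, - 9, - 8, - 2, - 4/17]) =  [ - 9, - 8, -2, - 1.35, - 4/17 ]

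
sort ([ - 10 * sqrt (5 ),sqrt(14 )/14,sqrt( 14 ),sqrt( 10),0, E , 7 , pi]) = [- 10*sqrt(5),0, sqrt( 14)/14,E, pi , sqrt( 10 ), sqrt(14 ) , 7]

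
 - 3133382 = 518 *(- 6049) 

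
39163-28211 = 10952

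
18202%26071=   18202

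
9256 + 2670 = 11926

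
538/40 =13 + 9/20 = 13.45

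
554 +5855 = 6409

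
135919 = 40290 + 95629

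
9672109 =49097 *197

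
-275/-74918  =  275/74918 = 0.00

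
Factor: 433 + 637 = 2^1*5^1*107^1 = 1070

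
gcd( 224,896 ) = 224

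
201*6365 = 1279365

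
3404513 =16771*203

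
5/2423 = 5/2423  =  0.00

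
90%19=14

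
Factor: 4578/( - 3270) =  - 7/5  =  -5^ ( - 1) * 7^1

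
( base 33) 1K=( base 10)53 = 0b110101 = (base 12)45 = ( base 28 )1P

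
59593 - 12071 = 47522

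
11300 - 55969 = -44669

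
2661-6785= - 4124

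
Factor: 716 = 2^2*179^1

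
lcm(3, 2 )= 6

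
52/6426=26/3213 = 0.01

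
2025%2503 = 2025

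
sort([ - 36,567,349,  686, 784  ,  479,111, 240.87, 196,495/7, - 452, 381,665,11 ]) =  [ - 452, - 36, 11, 495/7, 111, 196,240.87,  349, 381,479,  567, 665, 686, 784] 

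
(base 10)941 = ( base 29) 13d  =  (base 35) QV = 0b1110101101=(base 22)1kh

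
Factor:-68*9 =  - 2^2*3^2 *17^1 = -612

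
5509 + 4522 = 10031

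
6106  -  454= 5652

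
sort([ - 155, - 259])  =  [ - 259, - 155] 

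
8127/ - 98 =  - 1161/14 = - 82.93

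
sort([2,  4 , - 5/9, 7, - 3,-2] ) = [-3,-2, - 5/9 , 2, 4,7] 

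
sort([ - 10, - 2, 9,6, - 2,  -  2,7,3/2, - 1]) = [ - 10, - 2, - 2, - 2, - 1,  3/2, 6,  7,9] 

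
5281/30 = 5281/30 = 176.03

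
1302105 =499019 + 803086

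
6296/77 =6296/77 = 81.77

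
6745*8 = 53960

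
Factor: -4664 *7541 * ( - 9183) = 2^3*3^1*11^1*53^1*3061^1*7541^1 = 322977349992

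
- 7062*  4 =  - 28248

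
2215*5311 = 11763865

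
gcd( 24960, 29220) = 60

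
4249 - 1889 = 2360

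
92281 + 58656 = 150937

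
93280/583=160  =  160.00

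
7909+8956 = 16865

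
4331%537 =35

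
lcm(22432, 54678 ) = 874848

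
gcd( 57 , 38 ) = 19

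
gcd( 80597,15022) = 1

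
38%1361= 38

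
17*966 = 16422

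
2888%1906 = 982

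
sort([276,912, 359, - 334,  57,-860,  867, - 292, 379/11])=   [ - 860, - 334,-292,379/11,  57,  276,359,867,912] 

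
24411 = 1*24411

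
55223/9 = 55223/9 = 6135.89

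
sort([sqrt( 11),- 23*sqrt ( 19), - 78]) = [ - 23*sqrt (19 ) ,  -  78,sqrt( 11) ]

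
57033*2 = 114066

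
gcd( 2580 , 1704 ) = 12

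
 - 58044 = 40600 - 98644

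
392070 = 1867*210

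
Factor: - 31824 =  -2^4*3^2*13^1*17^1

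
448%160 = 128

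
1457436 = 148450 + 1308986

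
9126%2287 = 2265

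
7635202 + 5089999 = 12725201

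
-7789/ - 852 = 9 +121/852 = 9.14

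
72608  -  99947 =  - 27339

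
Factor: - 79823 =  - 79823^1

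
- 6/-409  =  6/409 = 0.01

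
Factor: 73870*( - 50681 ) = - 2^1*5^1* 59^1*83^1*89^1*859^1= - 3743805470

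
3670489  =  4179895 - 509406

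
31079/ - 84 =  - 370 + 1/84 = -369.99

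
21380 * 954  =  20396520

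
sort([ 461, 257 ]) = [ 257, 461]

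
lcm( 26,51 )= 1326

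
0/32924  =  0 = 0.00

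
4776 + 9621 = 14397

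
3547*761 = 2699267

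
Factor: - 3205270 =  - 2^1*5^1*251^1*1277^1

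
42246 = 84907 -42661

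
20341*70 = 1423870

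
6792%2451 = 1890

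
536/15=536/15=35.73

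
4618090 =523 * 8830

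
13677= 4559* 3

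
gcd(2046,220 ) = 22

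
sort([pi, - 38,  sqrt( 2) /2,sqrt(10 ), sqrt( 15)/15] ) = [ - 38,sqrt( 15)/15, sqrt(2 )/2,  pi, sqrt ( 10) ]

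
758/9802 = 379/4901 = 0.08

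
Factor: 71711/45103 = 23^( - 1)*37^( - 1) * 53^( - 1 )*71711^1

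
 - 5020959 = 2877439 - 7898398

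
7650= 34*225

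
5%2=1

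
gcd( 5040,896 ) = 112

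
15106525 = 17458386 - 2351861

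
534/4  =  133 + 1/2 =133.50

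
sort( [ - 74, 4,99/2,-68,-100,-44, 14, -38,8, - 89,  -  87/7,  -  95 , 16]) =[ - 100, - 95 , - 89,-74, - 68,  -  44, - 38, - 87/7, 4,8,14,16,99/2]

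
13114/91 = 13114/91 = 144.11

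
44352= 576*77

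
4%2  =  0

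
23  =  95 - 72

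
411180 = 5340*77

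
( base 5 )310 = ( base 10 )80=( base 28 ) 2O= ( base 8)120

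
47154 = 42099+5055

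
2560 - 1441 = 1119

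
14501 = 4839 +9662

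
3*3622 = 10866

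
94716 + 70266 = 164982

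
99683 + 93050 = 192733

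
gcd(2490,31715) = 5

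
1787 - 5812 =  - 4025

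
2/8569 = 2/8569 = 0.00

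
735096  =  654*1124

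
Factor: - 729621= - 3^3*61^1 *443^1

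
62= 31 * 2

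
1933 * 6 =11598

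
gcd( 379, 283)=1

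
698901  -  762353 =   -  63452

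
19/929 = 19/929 =0.02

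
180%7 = 5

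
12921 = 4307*3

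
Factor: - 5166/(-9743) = 2^1*3^2 * 7^1*41^1*9743^(  -  1)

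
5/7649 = 5/7649 = 0.00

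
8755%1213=264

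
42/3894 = 7/649 = 0.01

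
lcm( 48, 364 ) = 4368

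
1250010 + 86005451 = 87255461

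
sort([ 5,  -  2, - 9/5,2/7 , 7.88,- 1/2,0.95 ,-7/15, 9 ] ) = [-2,-9/5,-1/2,- 7/15, 2/7,0.95, 5,7.88,  9 ] 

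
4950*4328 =21423600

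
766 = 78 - - 688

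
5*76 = 380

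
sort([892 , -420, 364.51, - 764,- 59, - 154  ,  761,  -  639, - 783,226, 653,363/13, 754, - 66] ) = [ - 783, - 764, - 639, - 420, - 154, - 66, - 59, 363/13, 226, 364.51, 653 , 754,761, 892]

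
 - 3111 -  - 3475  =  364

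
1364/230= 5 + 107/115 = 5.93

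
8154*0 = 0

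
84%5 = 4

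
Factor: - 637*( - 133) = 7^3*13^1*19^1  =  84721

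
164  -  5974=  - 5810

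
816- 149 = 667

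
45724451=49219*929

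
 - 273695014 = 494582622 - 768277636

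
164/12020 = 41/3005 = 0.01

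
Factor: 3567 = 3^1*29^1*41^1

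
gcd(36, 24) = 12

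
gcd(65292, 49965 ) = 3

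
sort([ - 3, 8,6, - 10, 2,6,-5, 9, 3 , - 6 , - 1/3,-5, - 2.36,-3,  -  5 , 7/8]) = [ - 10, - 6, - 5, - 5 , - 5, - 3, - 3, - 2.36 , - 1/3, 7/8 , 2,3, 6,6, 8, 9]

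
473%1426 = 473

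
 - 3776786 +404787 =  -  3371999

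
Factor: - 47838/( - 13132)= 2^( - 1 )*3^1 * 7^( -1)*17^1 = 51/14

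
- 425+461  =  36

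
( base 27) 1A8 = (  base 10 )1007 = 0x3EF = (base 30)13H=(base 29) 15l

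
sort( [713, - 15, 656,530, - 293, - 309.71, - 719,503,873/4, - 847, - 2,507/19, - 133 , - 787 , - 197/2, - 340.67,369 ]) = [-847, - 787, - 719, - 340.67, - 309.71, - 293,  -  133, - 197/2, - 15,-2,507/19, 873/4,369,503,530,656 , 713]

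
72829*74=5389346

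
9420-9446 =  - 26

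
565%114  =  109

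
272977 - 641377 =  - 368400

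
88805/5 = 17761 = 17761.00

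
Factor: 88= 2^3*11^1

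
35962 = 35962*1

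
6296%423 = 374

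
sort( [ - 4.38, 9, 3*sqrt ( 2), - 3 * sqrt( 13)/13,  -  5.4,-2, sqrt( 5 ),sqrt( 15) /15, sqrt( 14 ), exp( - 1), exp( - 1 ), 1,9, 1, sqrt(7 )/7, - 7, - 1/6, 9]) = [ - 7, - 5.4,- 4.38, - 2, - 3*sqrt( 13 )/13, - 1/6,  sqrt( 15) /15, exp( - 1 ), exp( - 1), sqrt( 7 )/7, 1,1,sqrt( 5), sqrt( 14 ),  3*sqrt( 2),9, 9, 9] 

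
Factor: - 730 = - 2^1*5^1*73^1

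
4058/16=2029/8 = 253.62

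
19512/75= 6504/25 = 260.16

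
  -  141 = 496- 637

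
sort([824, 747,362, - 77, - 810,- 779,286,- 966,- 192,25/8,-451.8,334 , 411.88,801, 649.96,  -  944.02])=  [- 966,-944.02,-810, - 779, - 451.8, - 192,-77,25/8,286,334, 362,411.88,  649.96,747, 801, 824] 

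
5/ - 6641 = - 5/6641 = -0.00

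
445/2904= 445/2904= 0.15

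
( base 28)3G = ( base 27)3j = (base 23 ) 48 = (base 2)1100100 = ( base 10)100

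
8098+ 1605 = 9703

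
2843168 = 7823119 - 4979951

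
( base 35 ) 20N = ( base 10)2473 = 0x9A9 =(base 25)3NN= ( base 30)2MD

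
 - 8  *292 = -2336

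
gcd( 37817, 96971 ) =1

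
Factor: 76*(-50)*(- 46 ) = 2^4*5^2*19^1* 23^1=174800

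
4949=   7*707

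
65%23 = 19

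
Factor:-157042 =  - 2^1* 233^1*337^1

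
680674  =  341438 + 339236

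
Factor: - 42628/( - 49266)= 2^1*3^( - 2) * 7^( - 1)*17^( - 1)*23^( -1) * 10657^1 = 21314/24633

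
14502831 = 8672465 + 5830366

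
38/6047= 38/6047=0.01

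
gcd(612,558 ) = 18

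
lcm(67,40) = 2680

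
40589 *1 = 40589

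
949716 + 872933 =1822649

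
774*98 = 75852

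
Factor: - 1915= -5^1*383^1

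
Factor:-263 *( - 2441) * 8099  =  7^1*13^1*89^1*263^1 * 2441^1=5199420317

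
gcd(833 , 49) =49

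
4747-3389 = 1358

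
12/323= 12/323=0.04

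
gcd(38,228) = 38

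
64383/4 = 64383/4 = 16095.75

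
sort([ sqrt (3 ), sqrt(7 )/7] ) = [sqrt ( 7 )/7, sqrt( 3 )]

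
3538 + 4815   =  8353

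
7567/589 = 7567/589 = 12.85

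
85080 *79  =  6721320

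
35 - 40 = - 5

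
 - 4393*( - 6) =26358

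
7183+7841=15024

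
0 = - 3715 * 0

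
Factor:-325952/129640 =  - 88/35 = - 2^3 * 5^( - 1 ) * 7^( - 1 )*11^1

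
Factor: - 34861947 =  - 3^1* 11620649^1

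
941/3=313 + 2/3 =313.67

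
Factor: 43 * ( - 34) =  - 2^1 * 17^1*43^1 = - 1462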